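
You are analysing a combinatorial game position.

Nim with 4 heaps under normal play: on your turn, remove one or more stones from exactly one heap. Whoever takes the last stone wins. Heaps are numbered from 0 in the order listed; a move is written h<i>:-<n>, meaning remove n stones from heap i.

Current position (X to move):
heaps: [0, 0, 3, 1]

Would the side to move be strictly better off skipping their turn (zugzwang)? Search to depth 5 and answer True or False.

p1 X@[(0,0,3,1)]: h2:-1[(0,0,2,1)]-1 h2:-2[(0,0,1,1)]+1* h2:-3[(0,0,0,1)]-1 h3:-1[(0,0,3,0)]-1
p2 O@[(0,0,1,1)]: h2:-1[(0,0,0,1)]-1* h3:-1[(0,0,1,0)]-1
p3 X@[(0,0,0,1)]: h3:-1[(0,0,0,0)]+1*
p4 O@[(0,0,0,0)] terminal -1; root [(0,0,3,1)] d5
suppose X passes — search the same position with O to move:
pass> p1 O@[(0,0,3,1)]: h2:-1[(0,0,2,1)]-1 h2:-2[(0,0,1,1)]+1* h2:-3[(0,0,0,1)]-1 h3:-1[(0,0,3,0)]-1
pass> p2 X@[(0,0,1,1)]: h2:-1[(0,0,0,1)]-1* h3:-1[(0,0,1,0)]-1
pass> p3 O@[(0,0,0,1)]: h3:-1[(0,0,0,0)]+1*
pass> p4 X@[(0,0,0,0)] terminal -1; root [(0,0,3,1)] d5
for X: play +1, pass -1

zugzwang((0,0,3,1), X) = False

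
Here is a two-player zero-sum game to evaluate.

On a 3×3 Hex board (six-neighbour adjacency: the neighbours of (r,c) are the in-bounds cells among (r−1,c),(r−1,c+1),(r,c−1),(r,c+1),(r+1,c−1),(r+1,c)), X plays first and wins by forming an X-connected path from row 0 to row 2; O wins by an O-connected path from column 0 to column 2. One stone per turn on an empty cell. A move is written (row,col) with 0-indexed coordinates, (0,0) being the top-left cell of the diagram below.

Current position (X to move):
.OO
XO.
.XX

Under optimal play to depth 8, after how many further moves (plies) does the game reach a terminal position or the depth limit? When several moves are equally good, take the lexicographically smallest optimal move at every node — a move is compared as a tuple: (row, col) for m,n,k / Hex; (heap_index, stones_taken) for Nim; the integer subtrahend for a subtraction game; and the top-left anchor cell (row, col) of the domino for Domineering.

p1 X@[.OO/XO./.XX]: (0,0)[XOO/XO./.XX]-1* (1,2)[.OO/XOX/.XX]-1 (2,0)[.OO/XO./XXX]-1
p2 O@[XOO/XO./.XX]: (1,2)[XOO/XOO/.XX]-1 (2,0)[XOO/XO./OXX]+1*
p3 X@[XOO/XO./OXX] terminal -1; root [.OO/XO./.XX] d8

PV length from [.OO/XO./.XX]: 2 plies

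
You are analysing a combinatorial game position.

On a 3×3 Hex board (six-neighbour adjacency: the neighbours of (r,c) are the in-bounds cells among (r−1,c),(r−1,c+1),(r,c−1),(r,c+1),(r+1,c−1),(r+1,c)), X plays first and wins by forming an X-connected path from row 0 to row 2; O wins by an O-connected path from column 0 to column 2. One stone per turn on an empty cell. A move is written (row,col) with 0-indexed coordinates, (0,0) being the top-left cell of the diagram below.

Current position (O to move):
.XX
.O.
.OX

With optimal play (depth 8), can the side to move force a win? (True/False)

O winning at [.XX/.O./.OX]: True

ply 1, O at .XX/.O./.OX | (0,0)=-1→OXX/.O./.OX; (1,0)=-1→.XX/OO./.OX; (1,2)=+1→.XX/.OO/.OX*; (2,0)=-1→.XX/.O./OOX
ply 2, X at .XX/.OO/.OX | (0,0)=-1→XXX/.OO/.OX*; (1,0)=-1→.XX/XOO/.OX; (2,0)=-1→.XX/.OO/XOX
ply 3, O at XXX/.OO/.OX | (1,0)=+1→XXX/OOO/.OX*; (2,0)=+1→XXX/.OO/OOX
ply 4: XXX/OOO/.OX is terminal -1 (X); from .XX/.O./.OX depth 8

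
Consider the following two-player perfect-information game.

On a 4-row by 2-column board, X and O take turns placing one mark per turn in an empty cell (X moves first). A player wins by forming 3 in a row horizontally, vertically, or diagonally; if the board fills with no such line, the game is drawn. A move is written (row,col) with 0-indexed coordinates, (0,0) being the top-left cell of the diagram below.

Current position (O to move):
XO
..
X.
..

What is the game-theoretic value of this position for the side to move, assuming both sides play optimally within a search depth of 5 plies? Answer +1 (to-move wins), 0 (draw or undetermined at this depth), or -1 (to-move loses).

value(XO/../X./.., O) = 0

ply 1, O at XO/../X./.. | (1,0)=+0→XO/O./X./..*; (1,1)=-1→XO/.O/X./..; (2,1)=-1→XO/../XO/..; (3,0)=-1→XO/../X./O.; (3,1)=-1→XO/../X./.O
ply 2, X at XO/O./X./.. | (1,1)=+0→XO/OX/X./..*; (2,1)=+0→XO/O./XX/..; (3,0)=+0→XO/O./X./X.; (3,1)=+0→XO/O./X./.X
ply 3, O at XO/OX/X./.. | (2,1)=+0→XO/OX/XO/..*; (3,0)=+0→XO/OX/X./O.; (3,1)=+0→XO/OX/X./.O
ply 4, X at XO/OX/XO/.. | (3,0)=+0→XO/OX/XO/X.*; (3,1)=+0→XO/OX/XO/.X
ply 5, O at XO/OX/XO/X. | (3,1)=+0→XO/OX/XO/XO*
ply 6: XO/OX/XO/XO is terminal +0 (X); from XO/../X./.. depth 5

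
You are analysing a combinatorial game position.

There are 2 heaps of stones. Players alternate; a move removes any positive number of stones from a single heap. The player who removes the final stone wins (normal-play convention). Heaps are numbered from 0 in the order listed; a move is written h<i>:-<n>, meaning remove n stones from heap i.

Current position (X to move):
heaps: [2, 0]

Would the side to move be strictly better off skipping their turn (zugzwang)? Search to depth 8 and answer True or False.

zugzwang((2,0), X) = False

ply 1, X at (2,0) | h0:-1=-1→(1,0); h0:-2=+1→(0,0)*
ply 2: (0,0) is terminal -1 (O); from (2,0) depth 8
suppose X passes — search the same position with O to move:
pass> ply 1, O at (2,0) | h0:-1=-1→(1,0); h0:-2=+1→(0,0)*
pass> ply 2: (0,0) is terminal -1 (X); from (2,0) depth 8
for X: play +1, pass -1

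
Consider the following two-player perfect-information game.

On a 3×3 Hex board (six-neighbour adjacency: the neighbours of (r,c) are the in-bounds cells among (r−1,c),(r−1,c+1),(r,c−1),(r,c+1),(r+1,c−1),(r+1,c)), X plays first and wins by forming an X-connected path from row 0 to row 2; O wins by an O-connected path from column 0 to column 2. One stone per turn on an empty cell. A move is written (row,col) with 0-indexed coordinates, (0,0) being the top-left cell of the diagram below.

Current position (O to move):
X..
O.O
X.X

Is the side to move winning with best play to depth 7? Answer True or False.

[X../O.O/X.X] O move#1: (0,1):+1/XO./O.O/X.X*, (0,2):+1/X.O/O.O/X.X, (1,1):+1/X../OOO/X.X, (2,1):-1/X../O.O/XOX
[XO./O.O/X.X] X move#2: (0,2):-1/XOX/O.O/X.X*, (1,1):-1/XO./OXO/X.X, (2,1):-1/XO./O.O/XXX
[XOX/O.O/X.X] O move#3: (1,1):+1/XOX/OOO/X.X*, (2,1):-1/XOX/O.O/XOX
[XOX/OOO/X.X] end (terminal -1, X#4); searched X../O.O/X.X to 7

O winning at [X../O.O/X.X]: True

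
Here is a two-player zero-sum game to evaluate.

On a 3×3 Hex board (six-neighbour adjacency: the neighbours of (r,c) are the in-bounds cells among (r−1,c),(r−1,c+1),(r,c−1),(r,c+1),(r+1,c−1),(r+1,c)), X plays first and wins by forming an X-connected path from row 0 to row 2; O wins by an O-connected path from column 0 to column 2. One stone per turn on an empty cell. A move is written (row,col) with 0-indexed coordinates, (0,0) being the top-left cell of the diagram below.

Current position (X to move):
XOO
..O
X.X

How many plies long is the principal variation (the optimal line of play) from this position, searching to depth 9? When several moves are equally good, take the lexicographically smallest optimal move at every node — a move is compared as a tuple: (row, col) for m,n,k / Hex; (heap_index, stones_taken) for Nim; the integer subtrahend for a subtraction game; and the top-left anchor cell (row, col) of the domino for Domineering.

PV length from [XOO/..O/X.X]: 1 ply

ply 1, X at XOO/..O/X.X | (1,0)=+1→XOO/X.O/X.X*; (1,1)=-1→XOO/.XO/X.X; (2,1)=-1→XOO/..O/XXX
ply 2: XOO/X.O/X.X is terminal -1 (O); from XOO/..O/X.X depth 9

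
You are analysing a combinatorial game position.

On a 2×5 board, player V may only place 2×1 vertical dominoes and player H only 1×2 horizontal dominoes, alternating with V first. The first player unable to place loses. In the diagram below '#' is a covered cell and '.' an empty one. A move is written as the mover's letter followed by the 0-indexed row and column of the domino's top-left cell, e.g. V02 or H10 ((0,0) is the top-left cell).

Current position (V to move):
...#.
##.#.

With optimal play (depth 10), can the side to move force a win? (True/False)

V winning at [...#./##.#.]: True

p1 V@[...#./##.#.]: V02[..##./####.]+1* V04[...##/##.##]-1
p2 H@[..##./####.]: H00[####./####.]-1*
p3 V@[####./####.]: V04[#####/#####]+1*
p4 H@[#####/#####] terminal -1; root [...#./##.#.] d10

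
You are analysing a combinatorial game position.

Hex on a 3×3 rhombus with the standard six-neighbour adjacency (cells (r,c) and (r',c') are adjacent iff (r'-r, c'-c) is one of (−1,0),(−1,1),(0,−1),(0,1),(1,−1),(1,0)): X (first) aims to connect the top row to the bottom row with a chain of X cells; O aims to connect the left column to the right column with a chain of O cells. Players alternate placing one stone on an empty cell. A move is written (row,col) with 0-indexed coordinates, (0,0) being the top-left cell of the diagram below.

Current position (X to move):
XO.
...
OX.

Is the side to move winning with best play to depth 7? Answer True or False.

ply 1, X at XO./.../OX. | (0,2)=+1→XOX/.../OX.*; (1,0)=-1→XO./X../OX.; (1,1)=+1→XO./.X./OX.; (1,2)=-1→XO./..X/OX.; (2,2)=-1→XO./.../OXX
ply 2, O at XOX/.../OX. | (1,0)=-1→XOX/O../OX.*; (1,1)=-1→XOX/.O./OX.; (1,2)=-1→XOX/..O/OX.; (2,2)=-1→XOX/.../OXO
ply 3, X at XOX/O../OX. | (1,1)=+1→XOX/OX./OX.*; (1,2)=+1→XOX/O.X/OX.; (2,2)=+1→XOX/O../OXX
ply 4: XOX/OX./OX. is terminal -1 (O); from XO./.../OX. depth 7

X winning at [XO./.../OX.]: True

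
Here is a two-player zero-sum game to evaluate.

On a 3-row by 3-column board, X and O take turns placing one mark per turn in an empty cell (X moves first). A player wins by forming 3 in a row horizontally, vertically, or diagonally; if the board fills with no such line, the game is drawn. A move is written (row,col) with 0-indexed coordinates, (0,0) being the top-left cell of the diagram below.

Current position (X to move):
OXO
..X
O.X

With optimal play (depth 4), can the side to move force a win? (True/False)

p1 X@[OXO/..X/O.X]: (1,0)[OXO/X.X/O.X]-1* (1,1)[OXO/.XX/O.X]-1 (2,1)[OXO/..X/OXX]-1
p2 O@[OXO/X.X/O.X]: (1,1)[OXO/XOX/O.X]+1* (2,1)[OXO/X.X/OOX]-1
p3 X@[OXO/XOX/O.X] terminal -1; root [OXO/..X/O.X] d4

X winning at [OXO/..X/O.X]: False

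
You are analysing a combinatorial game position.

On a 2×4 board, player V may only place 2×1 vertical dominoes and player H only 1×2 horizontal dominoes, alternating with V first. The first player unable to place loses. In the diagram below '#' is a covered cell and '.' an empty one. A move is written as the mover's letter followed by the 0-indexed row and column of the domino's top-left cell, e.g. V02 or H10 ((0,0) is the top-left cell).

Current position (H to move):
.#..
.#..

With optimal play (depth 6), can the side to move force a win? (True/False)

[.#../.#..] H move#1: H02:+1/.###/.#..*, H12:+1/.#../.###
[.###/.#..] V move#2: V00:-1/####/##..*
[####/##..] H move#3: H12:+1/####/####*
[####/####] end (terminal -1, V#4); searched .#../.#.. to 6

H winning at [.#../.#..]: True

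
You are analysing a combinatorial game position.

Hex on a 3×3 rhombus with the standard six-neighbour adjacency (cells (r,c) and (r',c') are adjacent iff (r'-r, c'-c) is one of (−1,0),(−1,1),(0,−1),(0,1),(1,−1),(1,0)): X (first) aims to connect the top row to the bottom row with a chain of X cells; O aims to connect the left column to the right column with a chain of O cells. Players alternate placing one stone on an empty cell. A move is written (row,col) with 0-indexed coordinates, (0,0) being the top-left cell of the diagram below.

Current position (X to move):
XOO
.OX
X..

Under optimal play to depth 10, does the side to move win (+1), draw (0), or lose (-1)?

ply 1, X at XOO/.OX/X.. | (1,0)=+1→XOO/XOX/X..*; (2,1)=-1→XOO/.OX/XX.; (2,2)=-1→XOO/.OX/X.X
ply 2: XOO/XOX/X.. is terminal -1 (O); from XOO/.OX/X.. depth 10

value(XOO/.OX/X.., X) = +1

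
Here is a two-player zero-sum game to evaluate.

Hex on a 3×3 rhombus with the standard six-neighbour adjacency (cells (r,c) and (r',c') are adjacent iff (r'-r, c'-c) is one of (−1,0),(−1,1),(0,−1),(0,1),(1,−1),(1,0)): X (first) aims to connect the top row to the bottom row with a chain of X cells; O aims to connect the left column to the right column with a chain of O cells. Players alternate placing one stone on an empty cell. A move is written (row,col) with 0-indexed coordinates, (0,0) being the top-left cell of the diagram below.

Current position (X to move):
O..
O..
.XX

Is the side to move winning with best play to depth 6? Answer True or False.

X winning at [O../O../.XX]: True

[O../O../.XX] X move#1: (0,1):-1/OX./O../.XX, (0,2):+1/O.X/O../.XX*, (1,1):+1/O../OX./.XX, (1,2):-1/O../O.X/.XX, (2,0):-1/O../O../XXX
[O.X/O../.XX] O move#2: (0,1):-1/OOX/O../.XX*, (1,1):-1/O.X/OO./.XX, (1,2):-1/O.X/O.O/.XX, (2,0):-1/O.X/O../OXX
[OOX/O../.XX] X move#3: (1,1):+1/OOX/OX./.XX*, (1,2):+1/OOX/O.X/.XX, (2,0):+1/OOX/O../XXX
[OOX/OX./.XX] end (terminal -1, O#4); searched O../O../.XX to 6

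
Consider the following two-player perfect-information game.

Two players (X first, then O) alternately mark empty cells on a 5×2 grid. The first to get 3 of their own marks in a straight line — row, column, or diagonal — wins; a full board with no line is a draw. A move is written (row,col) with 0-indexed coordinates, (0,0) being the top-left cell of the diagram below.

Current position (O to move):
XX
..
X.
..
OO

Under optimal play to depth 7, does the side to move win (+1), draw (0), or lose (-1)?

value(XX/../X./../OO, O) = 0

p1 O@[XX/../X./../OO]: (1,0)[XX/O./X./../OO]+0* (1,1)[XX/.O/X./../OO]-1 (2,1)[XX/../XO/../OO]-1 (3,0)[XX/../X./O./OO]-1 (3,1)[XX/../X./.O/OO]-1
p2 X@[XX/O./X./../OO]: (1,1)[XX/OX/X./../OO]+0* (2,1)[XX/O./XX/../OO]+0 (3,0)[XX/O./X./X./OO]+0 (3,1)[XX/O./X./.X/OO]+0
p3 O@[XX/OX/X./../OO]: (2,1)[XX/OX/XO/../OO]+0* (3,0)[XX/OX/X./O./OO]-1 (3,1)[XX/OX/X./.O/OO]-1
p4 X@[XX/OX/XO/../OO]: (3,0)[XX/OX/XO/X./OO]-1 (3,1)[XX/OX/XO/.X/OO]+0*
p5 O@[XX/OX/XO/.X/OO]: (3,0)[XX/OX/XO/OX/OO]+0*
p6 X@[XX/OX/XO/OX/OO] terminal +0; root [XX/../X./../OO] d7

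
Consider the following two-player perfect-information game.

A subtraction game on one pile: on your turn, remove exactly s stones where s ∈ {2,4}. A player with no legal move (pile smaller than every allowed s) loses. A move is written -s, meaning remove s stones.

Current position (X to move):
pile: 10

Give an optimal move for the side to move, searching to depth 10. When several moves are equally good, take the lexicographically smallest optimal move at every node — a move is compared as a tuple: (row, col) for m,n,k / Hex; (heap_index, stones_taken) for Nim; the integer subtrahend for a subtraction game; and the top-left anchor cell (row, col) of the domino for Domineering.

ply 1, X at 10 | -2=-1→8; -4=+1→6*
ply 2, O at 6 | -2=-1→4*; -4=-1→2
ply 3, X at 4 | -2=-1→2; -4=+1→0*
ply 4: 0 is terminal -1 (O); from 10 depth 10

X's best at [10]: -4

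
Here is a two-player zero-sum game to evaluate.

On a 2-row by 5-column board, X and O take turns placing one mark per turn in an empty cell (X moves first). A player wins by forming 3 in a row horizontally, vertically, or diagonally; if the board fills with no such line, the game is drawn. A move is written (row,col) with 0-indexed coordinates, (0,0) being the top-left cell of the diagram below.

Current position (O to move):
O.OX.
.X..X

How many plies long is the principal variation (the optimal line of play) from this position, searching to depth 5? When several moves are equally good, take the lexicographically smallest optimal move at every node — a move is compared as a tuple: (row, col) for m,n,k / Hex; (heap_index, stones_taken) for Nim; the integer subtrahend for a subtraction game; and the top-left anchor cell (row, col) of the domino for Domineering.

PV length from [O.OX./.X..X]: 1 ply

p1 O@[O.OX./.X..X]: (0,1)[OOOX./.X..X]+1* (0,4)[O.OXO/.X..X]+0 (1,0)[O.OX./OX..X]+0 (1,2)[O.OX./.XO.X]+0 (1,3)[O.OX./.X.OX]+0
p2 X@[OOOX./.X..X] terminal -1; root [O.OX./.X..X] d5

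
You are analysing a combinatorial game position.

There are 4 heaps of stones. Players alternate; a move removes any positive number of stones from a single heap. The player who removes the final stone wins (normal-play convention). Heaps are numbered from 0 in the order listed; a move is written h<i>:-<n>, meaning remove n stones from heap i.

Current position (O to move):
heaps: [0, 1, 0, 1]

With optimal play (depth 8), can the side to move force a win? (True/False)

O winning at [(0,1,0,1)]: False

p1 O@[(0,1,0,1)]: h1:-1[(0,0,0,1)]-1* h3:-1[(0,1,0,0)]-1
p2 X@[(0,0,0,1)]: h3:-1[(0,0,0,0)]+1*
p3 O@[(0,0,0,0)] terminal -1; root [(0,1,0,1)] d8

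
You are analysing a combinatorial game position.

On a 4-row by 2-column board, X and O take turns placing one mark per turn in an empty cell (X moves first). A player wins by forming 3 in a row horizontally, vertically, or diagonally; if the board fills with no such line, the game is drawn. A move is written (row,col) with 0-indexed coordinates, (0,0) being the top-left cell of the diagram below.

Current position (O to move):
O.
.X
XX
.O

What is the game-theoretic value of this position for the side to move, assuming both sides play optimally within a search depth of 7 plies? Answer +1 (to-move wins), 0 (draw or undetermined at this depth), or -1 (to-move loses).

p1 O@[O./.X/XX/.O]: (0,1)[OO/.X/XX/.O]+0* (1,0)[O./OX/XX/.O]-1 (3,0)[O./.X/XX/OO]-1
p2 X@[OO/.X/XX/.O]: (1,0)[OO/XX/XX/.O]+0* (3,0)[OO/.X/XX/XO]+0
p3 O@[OO/XX/XX/.O]: (3,0)[OO/XX/XX/OO]+0*
p4 X@[OO/XX/XX/OO] terminal +0; root [O./.X/XX/.O] d7

value(O./.X/XX/.O, O) = 0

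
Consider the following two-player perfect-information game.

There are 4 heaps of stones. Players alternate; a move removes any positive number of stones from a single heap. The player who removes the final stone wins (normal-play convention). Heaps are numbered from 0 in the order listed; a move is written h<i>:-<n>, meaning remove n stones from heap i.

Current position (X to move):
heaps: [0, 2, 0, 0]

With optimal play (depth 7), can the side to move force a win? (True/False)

X winning at [(0,2,0,0)]: True

[(0,2,0,0)] X move#1: h1:-1:-1/(0,1,0,0), h1:-2:+1/(0,0,0,0)*
[(0,0,0,0)] end (terminal -1, O#2); searched (0,2,0,0) to 7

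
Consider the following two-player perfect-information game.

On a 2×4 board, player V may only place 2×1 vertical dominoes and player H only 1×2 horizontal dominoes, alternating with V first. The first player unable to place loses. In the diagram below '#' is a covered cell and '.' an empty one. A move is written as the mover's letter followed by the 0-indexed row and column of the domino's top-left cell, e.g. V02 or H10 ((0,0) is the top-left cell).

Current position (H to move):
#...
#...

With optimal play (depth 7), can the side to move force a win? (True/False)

ply 1, H at #.../#... | H01=+1→###./#...*; H02=+1→#.##/#...; H11=+1→#.../###.; H12=+1→#.../#.##
ply 2, V at ###./#... | V03=-1→####/#..#*
ply 3, H at ####/#..# | H11=+1→####/####*
ply 4: ####/#### is terminal -1 (V); from #.../#... depth 7

H winning at [#.../#...]: True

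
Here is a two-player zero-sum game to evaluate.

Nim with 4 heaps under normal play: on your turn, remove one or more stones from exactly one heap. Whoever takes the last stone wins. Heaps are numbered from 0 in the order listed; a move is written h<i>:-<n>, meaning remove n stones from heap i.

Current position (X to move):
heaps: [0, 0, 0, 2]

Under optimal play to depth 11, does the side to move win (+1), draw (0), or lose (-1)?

[(0,0,0,2)] X move#1: h3:-1:-1/(0,0,0,1), h3:-2:+1/(0,0,0,0)*
[(0,0,0,0)] end (terminal -1, O#2); searched (0,0,0,2) to 11

value((0,0,0,2), X) = +1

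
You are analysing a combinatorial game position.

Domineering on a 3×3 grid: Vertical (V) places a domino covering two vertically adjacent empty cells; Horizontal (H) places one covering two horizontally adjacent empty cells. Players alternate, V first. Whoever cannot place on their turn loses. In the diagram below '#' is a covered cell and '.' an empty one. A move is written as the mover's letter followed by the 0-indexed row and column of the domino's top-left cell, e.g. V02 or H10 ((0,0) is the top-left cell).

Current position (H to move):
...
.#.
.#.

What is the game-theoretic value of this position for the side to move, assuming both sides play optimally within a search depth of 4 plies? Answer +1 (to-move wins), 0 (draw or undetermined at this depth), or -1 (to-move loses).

value(.../.#./.#., H) = -1

ply 1, H at .../.#./.#. | H00=-1→##./.#./.#.*; H01=-1→.##/.#./.#.
ply 2, V at ##./.#./.#. | V02=+1→###/.##/.#.*; V10=+1→##./##./##.; V12=+1→##./.##/.##
ply 3: ###/.##/.#. is terminal -1 (H); from .../.#./.#. depth 4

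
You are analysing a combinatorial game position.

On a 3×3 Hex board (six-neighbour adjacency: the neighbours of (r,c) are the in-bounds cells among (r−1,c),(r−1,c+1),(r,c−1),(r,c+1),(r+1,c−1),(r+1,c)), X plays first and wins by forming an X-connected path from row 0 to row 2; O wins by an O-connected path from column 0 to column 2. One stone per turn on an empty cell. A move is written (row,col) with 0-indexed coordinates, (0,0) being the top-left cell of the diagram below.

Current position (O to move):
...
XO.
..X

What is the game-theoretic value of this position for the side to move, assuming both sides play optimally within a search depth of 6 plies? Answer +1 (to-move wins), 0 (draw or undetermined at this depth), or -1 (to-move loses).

value(.../XO./..X, O) = +1

p1 O@[.../XO./..X]: (0,0)[O../XO./..X]+1* (0,1)[.O./XO./..X]+1 (0,2)[..O/XO./..X]-1 (1,2)[.../XOO/..X]-1 (2,0)[.../XO./O.X]+1 (2,1)[.../XO./.OX]-1
p2 X@[O../XO./..X]: (0,1)[OX./XO./..X]-1* (0,2)[O.X/XO./..X]-1 (1,2)[O../XOX/..X]-1 (2,0)[O../XO./X.X]-1 (2,1)[O../XO./.XX]-1
p3 O@[OX./XO./..X]: (0,2)[OXO/XO./..X]-1 (1,2)[OX./XOO/..X]-1 (2,0)[OX./XO./O.X]+1* (2,1)[OX./XO./.OX]-1
p4 X@[OX./XO./O.X]: (0,2)[OXX/XO./O.X]-1* (1,2)[OX./XOX/O.X]-1 (2,1)[OX./XO./OXX]-1
p5 O@[OXX/XO./O.X]: (1,2)[OXX/XOO/O.X]+1* (2,1)[OXX/XO./OOX]-1
p6 X@[OXX/XOO/O.X] terminal -1; root [.../XO./..X] d6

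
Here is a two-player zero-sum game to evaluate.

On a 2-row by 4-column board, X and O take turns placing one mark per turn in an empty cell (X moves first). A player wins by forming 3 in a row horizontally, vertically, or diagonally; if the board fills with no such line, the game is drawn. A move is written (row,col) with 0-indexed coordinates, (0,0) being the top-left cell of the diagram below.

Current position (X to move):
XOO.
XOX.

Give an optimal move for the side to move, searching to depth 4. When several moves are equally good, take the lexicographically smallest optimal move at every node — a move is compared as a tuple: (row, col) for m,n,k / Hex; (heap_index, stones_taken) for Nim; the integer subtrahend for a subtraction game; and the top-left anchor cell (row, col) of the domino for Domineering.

p1 X@[XOO./XOX.]: (0,3)[XOOX/XOX.]+0* (1,3)[XOO./XOXX]-1
p2 O@[XOOX/XOX.]: (1,3)[XOOX/XOXO]+0*
p3 X@[XOOX/XOXO] terminal +0; root [XOO./XOX.] d4

X's best at [XOO./XOX.]: (0,3)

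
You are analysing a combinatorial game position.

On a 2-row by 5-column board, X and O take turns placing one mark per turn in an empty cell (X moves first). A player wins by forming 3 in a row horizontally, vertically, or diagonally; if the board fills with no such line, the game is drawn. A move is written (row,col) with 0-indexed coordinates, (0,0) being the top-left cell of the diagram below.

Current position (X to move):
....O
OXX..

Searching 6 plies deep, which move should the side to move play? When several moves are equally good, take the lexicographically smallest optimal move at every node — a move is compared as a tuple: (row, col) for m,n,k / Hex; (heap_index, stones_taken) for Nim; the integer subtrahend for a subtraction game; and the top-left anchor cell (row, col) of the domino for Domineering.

X's best at [....O/OXX..]: (0,1)

[....O/OXX..] X move#1: (0,0):+0/X...O/OXX.., (0,1):+1/.X..O/OXX..*, (0,2):+1/..X.O/OXX.., (0,3):+0/...XO/OXX.., (1,3):+1/....O/OXXX., (1,4):+0/....O/OXX.X
[.X..O/OXX..] O move#2: (0,0):-1/OX..O/OXX..*, (0,2):-1/.XO.O/OXX.., (0,3):-1/.X.OO/OXX.., (1,3):-1/.X..O/OXXO., (1,4):-1/.X..O/OXX.O
[OX..O/OXX..] X move#3: (0,2):+1/OXX.O/OXX..*, (0,3):+1/OX.XO/OXX.., (1,3):+1/OX..O/OXXX., (1,4):+0/OX..O/OXX.X
[OXX.O/OXX..] O move#4: (0,3):-1/OXXOO/OXX..*, (1,3):-1/OXX.O/OXXO., (1,4):-1/OXX.O/OXX.O
[OXXOO/OXX..] X move#5: (1,3):+1/OXXOO/OXXX.*, (1,4):+0/OXXOO/OXX.X
[OXXOO/OXXX.] end (terminal -1, O#6); searched ....O/OXX.. to 6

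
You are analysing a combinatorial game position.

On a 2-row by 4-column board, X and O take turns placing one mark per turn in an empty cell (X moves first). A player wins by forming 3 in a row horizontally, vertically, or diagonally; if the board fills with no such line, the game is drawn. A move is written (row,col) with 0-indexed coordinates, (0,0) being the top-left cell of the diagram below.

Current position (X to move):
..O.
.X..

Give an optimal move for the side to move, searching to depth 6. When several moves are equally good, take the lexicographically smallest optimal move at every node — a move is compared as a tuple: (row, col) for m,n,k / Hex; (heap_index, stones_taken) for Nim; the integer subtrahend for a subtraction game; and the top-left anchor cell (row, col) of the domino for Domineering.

X's best at [..O./.X..]: (1,2)

ply 1, X at ..O./.X.. | (0,0)=+0→X.O./.X..; (0,1)=+0→.XO./.X..; (0,3)=+0→..OX/.X..; (1,0)=+0→..O./XX..; (1,2)=+1→..O./.XX.*; (1,3)=+0→..O./.X.X
ply 2, O at ..O./.XX. | (0,0)=-1→O.O./.XX.*; (0,1)=-1→.OO./.XX.; (0,3)=-1→..OO/.XX.; (1,0)=-1→..O./OXX.; (1,3)=-1→..O./.XXO
ply 3, X at O.O./.XX. | (0,1)=+1→OXO./.XX.*; (0,3)=-1→O.OX/.XX.; (1,0)=+1→O.O./XXX.; (1,3)=+1→O.O./.XXX
ply 4, O at OXO./.XX. | (0,3)=-1→OXOO/.XX.*; (1,0)=-1→OXO./OXX.; (1,3)=-1→OXO./.XXO
ply 5, X at OXOO/.XX. | (1,0)=+1→OXOO/XXX.*; (1,3)=+1→OXOO/.XXX
ply 6: OXOO/XXX. is terminal -1 (O); from ..O./.X.. depth 6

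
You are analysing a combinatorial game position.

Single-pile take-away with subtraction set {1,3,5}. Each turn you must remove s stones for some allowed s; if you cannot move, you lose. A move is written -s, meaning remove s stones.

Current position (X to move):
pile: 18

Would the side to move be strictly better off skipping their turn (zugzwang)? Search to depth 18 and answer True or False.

ply 1, X at 18 | -1=-1→17*; -3=-1→15; -5=-1→13
ply 2, O at 17 | -1=+1→16*; -3=+1→14; -5=+1→12
ply 3, X at 16 | -1=-1→15*; -3=-1→13; -5=-1→11
ply 4, O at 15 | -1=+1→14*; -3=+1→12; -5=+1→10
ply 5, X at 14 | -1=-1→13*; -3=-1→11; -5=-1→9
ply 6, O at 13 | -1=+1→12*; -3=+1→10; -5=+1→8
ply 7, X at 12 | -1=-1→11*; -3=-1→9; -5=-1→7
ply 8, O at 11 | -1=+1→10*; -3=+1→8; -5=+1→6
ply 9, X at 10 | -1=-1→9*; -3=-1→7; -5=-1→5
ply 10, O at 9 | -1=+1→8*; -3=+1→6; -5=+1→4
ply 11, X at 8 | -1=-1→7*; -3=-1→5; -5=-1→3
ply 12, O at 7 | -1=+1→6*; -3=+1→4; -5=+1→2
ply 13, X at 6 | -1=-1→5*; -3=-1→3; -5=-1→1
ply 14, O at 5 | -1=+1→4*; -3=+1→2; -5=+1→0
ply 15, X at 4 | -1=-1→3*; -3=-1→1
ply 16, O at 3 | -1=+1→2*; -3=+1→0
ply 17, X at 2 | -1=-1→1*
ply 18, O at 1 | -1=+1→0*
ply 19: 0 is terminal -1 (X); from 18 depth 18
pass branch (O moves first from the same position):
  | ply 1, O at 18 | -1=-1→17*; -3=-1→15; -5=-1→13
  | ply 2, X at 17 | -1=+1→16*; -3=+1→14; -5=+1→12
  | ply 3, O at 16 | -1=-1→15*; -3=-1→13; -5=-1→11
  | ply 4, X at 15 | -1=+1→14*; -3=+1→12; -5=+1→10
  | ply 5, O at 14 | -1=-1→13*; -3=-1→11; -5=-1→9
  | ply 6, X at 13 | -1=+1→12*; -3=+1→10; -5=+1→8
  | ply 7, O at 12 | -1=-1→11*; -3=-1→9; -5=-1→7
  | ply 8, X at 11 | -1=+1→10*; -3=+1→8; -5=+1→6
  | ply 9, O at 10 | -1=-1→9*; -3=-1→7; -5=-1→5
  | ply 10, X at 9 | -1=+1→8*; -3=+1→6; -5=+1→4
  | ply 11, O at 8 | -1=-1→7*; -3=-1→5; -5=-1→3
  | ply 12, X at 7 | -1=+1→6*; -3=+1→4; -5=+1→2
  | ply 13, O at 6 | -1=-1→5*; -3=-1→3; -5=-1→1
  | ply 14, X at 5 | -1=+1→4*; -3=+1→2; -5=+1→0
  | ply 15, O at 4 | -1=-1→3*; -3=-1→1
  | ply 16, X at 3 | -1=+1→2*; -3=+1→0
  | ply 17, O at 2 | -1=-1→1*
  | ply 18, X at 1 | -1=+1→0*
  | ply 19: 0 is terminal -1 (O); from 18 depth 18
X moving scores -1; X passing scores +1

zugzwang(18, X) = True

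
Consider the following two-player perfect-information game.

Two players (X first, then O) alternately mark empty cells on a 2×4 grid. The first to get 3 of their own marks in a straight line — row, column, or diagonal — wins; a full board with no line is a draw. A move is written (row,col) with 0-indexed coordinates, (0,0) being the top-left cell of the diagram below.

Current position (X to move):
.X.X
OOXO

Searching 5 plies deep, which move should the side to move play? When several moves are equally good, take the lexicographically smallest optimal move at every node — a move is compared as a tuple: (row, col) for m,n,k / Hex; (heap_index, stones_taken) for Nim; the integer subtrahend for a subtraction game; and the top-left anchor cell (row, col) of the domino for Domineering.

ply 1, X at .X.X/OOXO | (0,0)=+0→XX.X/OOXO; (0,2)=+1→.XXX/OOXO*
ply 2: .XXX/OOXO is terminal -1 (O); from .X.X/OOXO depth 5

X's best at [.X.X/OOXO]: (0,2)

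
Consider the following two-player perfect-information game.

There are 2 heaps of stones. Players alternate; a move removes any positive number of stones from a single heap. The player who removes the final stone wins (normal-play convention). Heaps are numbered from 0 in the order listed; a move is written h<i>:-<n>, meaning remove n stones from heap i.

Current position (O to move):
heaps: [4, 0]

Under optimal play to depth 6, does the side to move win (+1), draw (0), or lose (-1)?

value((4,0), O) = +1

[(4,0)] O move#1: h0:-1:-1/(3,0), h0:-2:-1/(2,0), h0:-3:-1/(1,0), h0:-4:+1/(0,0)*
[(0,0)] end (terminal -1, X#2); searched (4,0) to 6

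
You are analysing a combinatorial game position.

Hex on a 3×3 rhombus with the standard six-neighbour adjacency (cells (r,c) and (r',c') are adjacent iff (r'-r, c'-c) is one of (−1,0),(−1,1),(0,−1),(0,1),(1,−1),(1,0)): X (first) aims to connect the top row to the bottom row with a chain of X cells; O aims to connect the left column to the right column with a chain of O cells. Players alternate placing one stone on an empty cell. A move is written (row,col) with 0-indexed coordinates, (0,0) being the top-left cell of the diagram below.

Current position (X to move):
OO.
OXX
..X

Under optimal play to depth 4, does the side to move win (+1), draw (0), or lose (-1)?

value(OO./OXX/..X, X) = +1

ply 1, X at OO./OXX/..X | (0,2)=+1→OOX/OXX/..X*; (2,0)=-1→OO./OXX/X.X; (2,1)=-1→OO./OXX/.XX
ply 2: OOX/OXX/..X is terminal -1 (O); from OO./OXX/..X depth 4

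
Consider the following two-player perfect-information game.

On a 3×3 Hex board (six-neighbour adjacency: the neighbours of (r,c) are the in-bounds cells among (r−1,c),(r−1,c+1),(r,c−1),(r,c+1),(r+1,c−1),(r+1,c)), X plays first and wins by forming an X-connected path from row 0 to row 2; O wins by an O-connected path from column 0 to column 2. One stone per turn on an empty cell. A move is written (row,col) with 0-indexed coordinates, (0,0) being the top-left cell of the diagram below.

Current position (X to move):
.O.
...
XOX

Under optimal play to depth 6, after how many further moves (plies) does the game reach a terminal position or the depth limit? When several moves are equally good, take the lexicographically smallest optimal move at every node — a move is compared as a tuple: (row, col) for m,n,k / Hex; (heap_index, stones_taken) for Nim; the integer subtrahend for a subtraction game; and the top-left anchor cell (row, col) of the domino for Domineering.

PV length from [.O./.../XOX]: 3 plies

ply 1, X at .O./.../XOX | (0,0)=+1→XO./.../XOX*; (0,2)=+1→.OX/.../XOX; (1,0)=+1→.O./X../XOX; (1,1)=-1→.O./.X./XOX; (1,2)=-1→.O./..X/XOX
ply 2, O at XO./.../XOX | (0,2)=-1→XOO/.../XOX*; (1,0)=-1→XO./O../XOX; (1,1)=-1→XO./.O./XOX; (1,2)=-1→XO./..O/XOX
ply 3, X at XOO/.../XOX | (1,0)=+1→XOO/X../XOX*; (1,1)=-1→XOO/.X./XOX; (1,2)=-1→XOO/..X/XOX
ply 4: XOO/X../XOX is terminal -1 (O); from .O./.../XOX depth 6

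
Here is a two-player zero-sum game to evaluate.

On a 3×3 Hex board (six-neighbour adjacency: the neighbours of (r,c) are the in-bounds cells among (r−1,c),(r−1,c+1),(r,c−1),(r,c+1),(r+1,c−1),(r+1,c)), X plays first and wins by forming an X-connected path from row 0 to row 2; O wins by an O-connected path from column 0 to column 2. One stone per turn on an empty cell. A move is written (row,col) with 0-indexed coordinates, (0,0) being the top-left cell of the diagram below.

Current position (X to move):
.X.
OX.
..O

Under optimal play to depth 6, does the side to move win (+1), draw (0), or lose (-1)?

value(.X./OX./..O, X) = +1

[.X./OX./..O] X move#1: (0,0):+1/XX./OX./..O*, (0,2):+1/.XX/OX./..O, (1,2):+1/.X./OXX/..O, (2,0):+1/.X./OX./X.O, (2,1):+1/.X./OX./.XO
[XX./OX./..O] O move#2: (0,2):-1/XXO/OX./..O*, (1,2):-1/XX./OXO/..O, (2,0):-1/XX./OX./O.O, (2,1):-1/XX./OX./.OO
[XXO/OX./..O] X move#3: (1,2):+1/XXO/OXX/..O*, (2,0):+1/XXO/OX./X.O, (2,1):+1/XXO/OX./.XO
[XXO/OXX/..O] O move#4: (2,0):-1/XXO/OXX/O.O*, (2,1):-1/XXO/OXX/.OO
[XXO/OXX/O.O] X move#5: (2,1):+1/XXO/OXX/OXO*
[XXO/OXX/OXO] end (terminal -1, O#6); searched .X./OX./..O to 6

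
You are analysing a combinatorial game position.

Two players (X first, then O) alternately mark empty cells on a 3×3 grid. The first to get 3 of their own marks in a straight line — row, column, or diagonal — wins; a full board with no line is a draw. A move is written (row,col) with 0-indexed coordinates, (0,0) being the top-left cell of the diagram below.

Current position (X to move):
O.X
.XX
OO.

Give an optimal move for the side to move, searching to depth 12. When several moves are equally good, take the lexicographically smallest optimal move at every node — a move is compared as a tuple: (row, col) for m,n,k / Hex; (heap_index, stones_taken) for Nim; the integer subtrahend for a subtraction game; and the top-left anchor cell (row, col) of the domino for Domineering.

ply 1, X at O.X/.XX/OO. | (0,1)=-1→OXX/.XX/OO.; (1,0)=+1→O.X/XXX/OO.*; (2,2)=+1→O.X/.XX/OOX
ply 2: O.X/XXX/OO. is terminal -1 (O); from O.X/.XX/OO. depth 12

X's best at [O.X/.XX/OO.]: (1,0)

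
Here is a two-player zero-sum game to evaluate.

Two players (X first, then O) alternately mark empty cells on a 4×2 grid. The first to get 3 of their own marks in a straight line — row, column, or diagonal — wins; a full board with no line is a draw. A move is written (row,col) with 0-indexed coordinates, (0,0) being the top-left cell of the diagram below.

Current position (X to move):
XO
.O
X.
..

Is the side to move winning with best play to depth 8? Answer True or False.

[XO/.O/X./..] X move#1: (1,0):+1/XO/XO/X./..*, (2,1):+0/XO/.O/XX/.., (3,0):-1/XO/.O/X./X., (3,1):-1/XO/.O/X./.X
[XO/XO/X./..] end (terminal -1, O#2); searched XO/.O/X./.. to 8

X winning at [XO/.O/X./..]: True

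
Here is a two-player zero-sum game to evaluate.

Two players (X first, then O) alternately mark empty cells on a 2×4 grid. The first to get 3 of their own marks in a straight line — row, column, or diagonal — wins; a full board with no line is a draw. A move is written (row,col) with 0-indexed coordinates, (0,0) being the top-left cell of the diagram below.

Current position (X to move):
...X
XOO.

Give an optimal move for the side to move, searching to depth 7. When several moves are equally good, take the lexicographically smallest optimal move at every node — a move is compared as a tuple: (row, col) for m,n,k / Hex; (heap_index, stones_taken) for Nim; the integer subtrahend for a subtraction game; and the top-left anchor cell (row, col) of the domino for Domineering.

ply 1, X at ...X/XOO. | (0,0)=-1→X..X/XOO.; (0,1)=-1→.X.X/XOO.; (0,2)=-1→..XX/XOO.; (1,3)=+0→...X/XOOX*
ply 2, O at ...X/XOOX | (0,0)=+0→O..X/XOOX*; (0,1)=+0→.O.X/XOOX; (0,2)=+0→..OX/XOOX
ply 3, X at O..X/XOOX | (0,1)=+0→OX.X/XOOX*; (0,2)=+0→O.XX/XOOX
ply 4, O at OX.X/XOOX | (0,2)=+0→OXOX/XOOX*
ply 5: OXOX/XOOX is terminal +0 (X); from ...X/XOO. depth 7

X's best at [...X/XOO.]: (1,3)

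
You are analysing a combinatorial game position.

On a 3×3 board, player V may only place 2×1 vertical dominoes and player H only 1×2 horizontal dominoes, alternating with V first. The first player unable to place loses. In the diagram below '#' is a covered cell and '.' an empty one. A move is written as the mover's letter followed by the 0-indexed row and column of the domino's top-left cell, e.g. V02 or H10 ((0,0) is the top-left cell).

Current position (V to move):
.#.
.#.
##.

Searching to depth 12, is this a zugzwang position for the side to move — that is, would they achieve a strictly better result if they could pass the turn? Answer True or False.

zugzwang(.#./.#./##., V) = False

ply 1, V at .#./.#./##. | V00=+1→##./##./##.*; V02=+1→.##/.##/##.; V12=+1→.#./.##/###
ply 2: ##./##./##. is terminal -1 (H); from .#./.#./##. depth 12
if V skipped the turn, H would face:
~ ply 1: .#./.#./##. is terminal -1 (H); from .#./.#./##. depth 12
compare (V): move=+1 vs pass=+1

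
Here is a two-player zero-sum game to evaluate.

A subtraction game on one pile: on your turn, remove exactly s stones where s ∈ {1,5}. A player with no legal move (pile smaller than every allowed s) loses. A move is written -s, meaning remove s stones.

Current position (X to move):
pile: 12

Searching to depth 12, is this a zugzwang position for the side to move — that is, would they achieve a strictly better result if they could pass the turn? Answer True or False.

zugzwang(12, X) = True

p1 X@[12]: -1[11]-1* -5[7]-1
p2 O@[11]: -1[10]+1* -5[6]+1
p3 X@[10]: -1[9]-1* -5[5]-1
p4 O@[9]: -1[8]+1* -5[4]+1
p5 X@[8]: -1[7]-1* -5[3]-1
p6 O@[7]: -1[6]+1* -5[2]+1
p7 X@[6]: -1[5]-1* -5[1]-1
p8 O@[5]: -1[4]+1* -5[0]+1
p9 X@[4]: -1[3]-1*
p10 O@[3]: -1[2]+1*
p11 X@[2]: -1[1]-1*
p12 O@[1]: -1[0]+1*
p13 X@[0] terminal -1; root [12] d12
if X skipped the turn, O would face:
~ p1 O@[12]: -1[11]-1* -5[7]-1
~ p2 X@[11]: -1[10]+1* -5[6]+1
~ p3 O@[10]: -1[9]-1* -5[5]-1
~ p4 X@[9]: -1[8]+1* -5[4]+1
~ p5 O@[8]: -1[7]-1* -5[3]-1
~ p6 X@[7]: -1[6]+1* -5[2]+1
~ p7 O@[6]: -1[5]-1* -5[1]-1
~ p8 X@[5]: -1[4]+1* -5[0]+1
~ p9 O@[4]: -1[3]-1*
~ p10 X@[3]: -1[2]+1*
~ p11 O@[2]: -1[1]-1*
~ p12 X@[1]: -1[0]+1*
~ p13 O@[0] terminal -1; root [12] d12
compare (X): move=-1 vs pass=+1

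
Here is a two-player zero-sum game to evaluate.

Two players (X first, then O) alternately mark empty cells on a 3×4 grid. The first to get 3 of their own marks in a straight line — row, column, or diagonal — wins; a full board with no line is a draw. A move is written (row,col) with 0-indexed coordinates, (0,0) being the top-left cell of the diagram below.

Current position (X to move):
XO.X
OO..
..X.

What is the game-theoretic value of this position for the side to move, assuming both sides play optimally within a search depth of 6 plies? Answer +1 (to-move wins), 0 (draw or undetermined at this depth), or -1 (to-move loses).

p1 X@[XO.X/OO../..X.]: (0,2)[XOXX/OO../..X.]-1* (1,2)[XO.X/OOX./..X.]-1 (1,3)[XO.X/OO.X/..X.]-1 (2,0)[XO.X/OO../X.X.]-1 (2,1)[XO.X/OO../.XX.]-1 (2,3)[XO.X/OO../..XX]-1
p2 O@[XOXX/OO../..X.]: (1,2)[XOXX/OOO./..X.]+1* (1,3)[XOXX/OO.O/..X.]-1 (2,0)[XOXX/OO../O.X.]-1 (2,1)[XOXX/OO../.OX.]+1 (2,3)[XOXX/OO../..XO]-1
p3 X@[XOXX/OOO./..X.] terminal -1; root [XO.X/OO../..X.] d6

value(XO.X/OO../..X., X) = -1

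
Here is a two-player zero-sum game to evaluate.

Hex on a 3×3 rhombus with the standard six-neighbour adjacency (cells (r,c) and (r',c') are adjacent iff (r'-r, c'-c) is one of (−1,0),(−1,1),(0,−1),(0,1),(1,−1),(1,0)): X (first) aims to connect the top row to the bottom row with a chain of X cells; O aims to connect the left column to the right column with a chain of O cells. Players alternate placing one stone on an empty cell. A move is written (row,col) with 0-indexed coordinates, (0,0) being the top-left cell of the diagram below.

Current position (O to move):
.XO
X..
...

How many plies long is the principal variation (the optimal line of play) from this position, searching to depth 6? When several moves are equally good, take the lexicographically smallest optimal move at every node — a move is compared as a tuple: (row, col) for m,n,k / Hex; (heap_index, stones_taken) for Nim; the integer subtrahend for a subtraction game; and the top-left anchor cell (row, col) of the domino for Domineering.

PV length from [.XO/X../...]: 3 plies

p1 O@[.XO/X../...]: (0,0)[OXO/X../...]-1 (1,1)[.XO/XO./...]-1 (1,2)[.XO/X.O/...]-1 (2,0)[.XO/X../O..]+1* (2,1)[.XO/X../.O.]-1 (2,2)[.XO/X../..O]-1
p2 X@[.XO/X../O..]: (0,0)[XXO/X../O..]-1* (1,1)[.XO/XX./O..]-1 (1,2)[.XO/X.X/O..]-1 (2,1)[.XO/X../OX.]-1 (2,2)[.XO/X../O.X]-1
p3 O@[XXO/X../O..]: (1,1)[XXO/XO./O..]+1* (1,2)[XXO/X.O/O..]+1 (2,1)[XXO/X../OO.]+1 (2,2)[XXO/X../O.O]+1
p4 X@[XXO/XO./O..] terminal -1; root [.XO/X../...] d6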